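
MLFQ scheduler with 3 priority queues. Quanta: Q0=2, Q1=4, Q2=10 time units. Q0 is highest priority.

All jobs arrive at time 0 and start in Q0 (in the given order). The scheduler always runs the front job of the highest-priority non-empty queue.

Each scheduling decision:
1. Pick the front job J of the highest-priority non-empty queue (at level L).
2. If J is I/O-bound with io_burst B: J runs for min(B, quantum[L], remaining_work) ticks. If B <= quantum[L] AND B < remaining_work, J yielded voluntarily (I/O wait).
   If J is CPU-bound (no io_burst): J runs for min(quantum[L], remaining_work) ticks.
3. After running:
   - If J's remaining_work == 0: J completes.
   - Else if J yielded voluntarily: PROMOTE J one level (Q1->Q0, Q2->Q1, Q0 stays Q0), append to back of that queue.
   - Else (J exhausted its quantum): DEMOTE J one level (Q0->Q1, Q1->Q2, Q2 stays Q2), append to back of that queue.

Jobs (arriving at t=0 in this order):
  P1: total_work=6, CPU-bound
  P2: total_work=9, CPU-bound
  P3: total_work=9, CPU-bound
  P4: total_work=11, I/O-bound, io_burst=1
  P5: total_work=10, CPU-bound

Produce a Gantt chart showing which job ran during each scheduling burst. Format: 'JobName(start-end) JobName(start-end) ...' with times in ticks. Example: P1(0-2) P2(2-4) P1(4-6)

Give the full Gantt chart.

t=0-2: P1@Q0 runs 2, rem=4, quantum used, demote→Q1. Q0=[P2,P3,P4,P5] Q1=[P1] Q2=[]
t=2-4: P2@Q0 runs 2, rem=7, quantum used, demote→Q1. Q0=[P3,P4,P5] Q1=[P1,P2] Q2=[]
t=4-6: P3@Q0 runs 2, rem=7, quantum used, demote→Q1. Q0=[P4,P5] Q1=[P1,P2,P3] Q2=[]
t=6-7: P4@Q0 runs 1, rem=10, I/O yield, promote→Q0. Q0=[P5,P4] Q1=[P1,P2,P3] Q2=[]
t=7-9: P5@Q0 runs 2, rem=8, quantum used, demote→Q1. Q0=[P4] Q1=[P1,P2,P3,P5] Q2=[]
t=9-10: P4@Q0 runs 1, rem=9, I/O yield, promote→Q0. Q0=[P4] Q1=[P1,P2,P3,P5] Q2=[]
t=10-11: P4@Q0 runs 1, rem=8, I/O yield, promote→Q0. Q0=[P4] Q1=[P1,P2,P3,P5] Q2=[]
t=11-12: P4@Q0 runs 1, rem=7, I/O yield, promote→Q0. Q0=[P4] Q1=[P1,P2,P3,P5] Q2=[]
t=12-13: P4@Q0 runs 1, rem=6, I/O yield, promote→Q0. Q0=[P4] Q1=[P1,P2,P3,P5] Q2=[]
t=13-14: P4@Q0 runs 1, rem=5, I/O yield, promote→Q0. Q0=[P4] Q1=[P1,P2,P3,P5] Q2=[]
t=14-15: P4@Q0 runs 1, rem=4, I/O yield, promote→Q0. Q0=[P4] Q1=[P1,P2,P3,P5] Q2=[]
t=15-16: P4@Q0 runs 1, rem=3, I/O yield, promote→Q0. Q0=[P4] Q1=[P1,P2,P3,P5] Q2=[]
t=16-17: P4@Q0 runs 1, rem=2, I/O yield, promote→Q0. Q0=[P4] Q1=[P1,P2,P3,P5] Q2=[]
t=17-18: P4@Q0 runs 1, rem=1, I/O yield, promote→Q0. Q0=[P4] Q1=[P1,P2,P3,P5] Q2=[]
t=18-19: P4@Q0 runs 1, rem=0, completes. Q0=[] Q1=[P1,P2,P3,P5] Q2=[]
t=19-23: P1@Q1 runs 4, rem=0, completes. Q0=[] Q1=[P2,P3,P5] Q2=[]
t=23-27: P2@Q1 runs 4, rem=3, quantum used, demote→Q2. Q0=[] Q1=[P3,P5] Q2=[P2]
t=27-31: P3@Q1 runs 4, rem=3, quantum used, demote→Q2. Q0=[] Q1=[P5] Q2=[P2,P3]
t=31-35: P5@Q1 runs 4, rem=4, quantum used, demote→Q2. Q0=[] Q1=[] Q2=[P2,P3,P5]
t=35-38: P2@Q2 runs 3, rem=0, completes. Q0=[] Q1=[] Q2=[P3,P5]
t=38-41: P3@Q2 runs 3, rem=0, completes. Q0=[] Q1=[] Q2=[P5]
t=41-45: P5@Q2 runs 4, rem=0, completes. Q0=[] Q1=[] Q2=[]

Answer: P1(0-2) P2(2-4) P3(4-6) P4(6-7) P5(7-9) P4(9-10) P4(10-11) P4(11-12) P4(12-13) P4(13-14) P4(14-15) P4(15-16) P4(16-17) P4(17-18) P4(18-19) P1(19-23) P2(23-27) P3(27-31) P5(31-35) P2(35-38) P3(38-41) P5(41-45)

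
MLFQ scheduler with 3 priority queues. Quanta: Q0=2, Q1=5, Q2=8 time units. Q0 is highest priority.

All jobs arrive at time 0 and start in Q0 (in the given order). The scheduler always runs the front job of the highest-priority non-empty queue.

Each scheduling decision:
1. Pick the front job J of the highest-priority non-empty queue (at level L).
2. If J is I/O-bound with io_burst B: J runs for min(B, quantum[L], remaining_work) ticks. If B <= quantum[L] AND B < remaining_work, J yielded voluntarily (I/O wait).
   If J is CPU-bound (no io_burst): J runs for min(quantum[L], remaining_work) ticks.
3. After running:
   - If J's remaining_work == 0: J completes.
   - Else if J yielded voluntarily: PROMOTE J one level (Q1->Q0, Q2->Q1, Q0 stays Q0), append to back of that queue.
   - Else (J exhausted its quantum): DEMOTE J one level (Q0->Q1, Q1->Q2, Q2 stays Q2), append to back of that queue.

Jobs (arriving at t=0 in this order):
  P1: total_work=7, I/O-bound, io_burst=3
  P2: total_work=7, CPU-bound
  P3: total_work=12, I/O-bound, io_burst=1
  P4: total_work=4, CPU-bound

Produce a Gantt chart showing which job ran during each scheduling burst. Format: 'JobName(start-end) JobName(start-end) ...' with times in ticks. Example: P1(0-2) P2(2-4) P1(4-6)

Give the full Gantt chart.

Answer: P1(0-2) P2(2-4) P3(4-5) P4(5-7) P3(7-8) P3(8-9) P3(9-10) P3(10-11) P3(11-12) P3(12-13) P3(13-14) P3(14-15) P3(15-16) P3(16-17) P3(17-18) P1(18-21) P1(21-23) P2(23-28) P4(28-30)

Derivation:
t=0-2: P1@Q0 runs 2, rem=5, quantum used, demote→Q1. Q0=[P2,P3,P4] Q1=[P1] Q2=[]
t=2-4: P2@Q0 runs 2, rem=5, quantum used, demote→Q1. Q0=[P3,P4] Q1=[P1,P2] Q2=[]
t=4-5: P3@Q0 runs 1, rem=11, I/O yield, promote→Q0. Q0=[P4,P3] Q1=[P1,P2] Q2=[]
t=5-7: P4@Q0 runs 2, rem=2, quantum used, demote→Q1. Q0=[P3] Q1=[P1,P2,P4] Q2=[]
t=7-8: P3@Q0 runs 1, rem=10, I/O yield, promote→Q0. Q0=[P3] Q1=[P1,P2,P4] Q2=[]
t=8-9: P3@Q0 runs 1, rem=9, I/O yield, promote→Q0. Q0=[P3] Q1=[P1,P2,P4] Q2=[]
t=9-10: P3@Q0 runs 1, rem=8, I/O yield, promote→Q0. Q0=[P3] Q1=[P1,P2,P4] Q2=[]
t=10-11: P3@Q0 runs 1, rem=7, I/O yield, promote→Q0. Q0=[P3] Q1=[P1,P2,P4] Q2=[]
t=11-12: P3@Q0 runs 1, rem=6, I/O yield, promote→Q0. Q0=[P3] Q1=[P1,P2,P4] Q2=[]
t=12-13: P3@Q0 runs 1, rem=5, I/O yield, promote→Q0. Q0=[P3] Q1=[P1,P2,P4] Q2=[]
t=13-14: P3@Q0 runs 1, rem=4, I/O yield, promote→Q0. Q0=[P3] Q1=[P1,P2,P4] Q2=[]
t=14-15: P3@Q0 runs 1, rem=3, I/O yield, promote→Q0. Q0=[P3] Q1=[P1,P2,P4] Q2=[]
t=15-16: P3@Q0 runs 1, rem=2, I/O yield, promote→Q0. Q0=[P3] Q1=[P1,P2,P4] Q2=[]
t=16-17: P3@Q0 runs 1, rem=1, I/O yield, promote→Q0. Q0=[P3] Q1=[P1,P2,P4] Q2=[]
t=17-18: P3@Q0 runs 1, rem=0, completes. Q0=[] Q1=[P1,P2,P4] Q2=[]
t=18-21: P1@Q1 runs 3, rem=2, I/O yield, promote→Q0. Q0=[P1] Q1=[P2,P4] Q2=[]
t=21-23: P1@Q0 runs 2, rem=0, completes. Q0=[] Q1=[P2,P4] Q2=[]
t=23-28: P2@Q1 runs 5, rem=0, completes. Q0=[] Q1=[P4] Q2=[]
t=28-30: P4@Q1 runs 2, rem=0, completes. Q0=[] Q1=[] Q2=[]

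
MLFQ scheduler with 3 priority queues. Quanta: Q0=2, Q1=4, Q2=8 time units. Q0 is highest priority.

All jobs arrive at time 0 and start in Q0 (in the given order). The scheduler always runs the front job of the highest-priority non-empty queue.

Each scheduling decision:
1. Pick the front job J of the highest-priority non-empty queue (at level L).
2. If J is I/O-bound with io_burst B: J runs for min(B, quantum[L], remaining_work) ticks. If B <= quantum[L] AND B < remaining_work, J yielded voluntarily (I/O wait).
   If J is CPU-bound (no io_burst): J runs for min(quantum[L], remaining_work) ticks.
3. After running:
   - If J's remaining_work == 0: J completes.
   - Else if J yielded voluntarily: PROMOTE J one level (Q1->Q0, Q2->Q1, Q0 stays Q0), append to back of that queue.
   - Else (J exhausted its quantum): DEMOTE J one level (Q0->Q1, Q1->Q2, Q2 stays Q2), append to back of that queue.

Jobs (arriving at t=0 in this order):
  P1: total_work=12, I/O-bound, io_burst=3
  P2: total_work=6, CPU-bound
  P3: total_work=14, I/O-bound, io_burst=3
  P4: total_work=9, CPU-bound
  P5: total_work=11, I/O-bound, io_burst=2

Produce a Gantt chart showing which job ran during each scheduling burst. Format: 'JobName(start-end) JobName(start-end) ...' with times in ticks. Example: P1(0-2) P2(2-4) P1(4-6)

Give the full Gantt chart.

Answer: P1(0-2) P2(2-4) P3(4-6) P4(6-8) P5(8-10) P5(10-12) P5(12-14) P5(14-16) P5(16-18) P5(18-19) P1(19-22) P1(22-24) P2(24-28) P3(28-31) P3(31-33) P4(33-37) P1(37-40) P1(40-42) P3(42-45) P3(45-47) P3(47-49) P4(49-52)

Derivation:
t=0-2: P1@Q0 runs 2, rem=10, quantum used, demote→Q1. Q0=[P2,P3,P4,P5] Q1=[P1] Q2=[]
t=2-4: P2@Q0 runs 2, rem=4, quantum used, demote→Q1. Q0=[P3,P4,P5] Q1=[P1,P2] Q2=[]
t=4-6: P3@Q0 runs 2, rem=12, quantum used, demote→Q1. Q0=[P4,P5] Q1=[P1,P2,P3] Q2=[]
t=6-8: P4@Q0 runs 2, rem=7, quantum used, demote→Q1. Q0=[P5] Q1=[P1,P2,P3,P4] Q2=[]
t=8-10: P5@Q0 runs 2, rem=9, I/O yield, promote→Q0. Q0=[P5] Q1=[P1,P2,P3,P4] Q2=[]
t=10-12: P5@Q0 runs 2, rem=7, I/O yield, promote→Q0. Q0=[P5] Q1=[P1,P2,P3,P4] Q2=[]
t=12-14: P5@Q0 runs 2, rem=5, I/O yield, promote→Q0. Q0=[P5] Q1=[P1,P2,P3,P4] Q2=[]
t=14-16: P5@Q0 runs 2, rem=3, I/O yield, promote→Q0. Q0=[P5] Q1=[P1,P2,P3,P4] Q2=[]
t=16-18: P5@Q0 runs 2, rem=1, I/O yield, promote→Q0. Q0=[P5] Q1=[P1,P2,P3,P4] Q2=[]
t=18-19: P5@Q0 runs 1, rem=0, completes. Q0=[] Q1=[P1,P2,P3,P4] Q2=[]
t=19-22: P1@Q1 runs 3, rem=7, I/O yield, promote→Q0. Q0=[P1] Q1=[P2,P3,P4] Q2=[]
t=22-24: P1@Q0 runs 2, rem=5, quantum used, demote→Q1. Q0=[] Q1=[P2,P3,P4,P1] Q2=[]
t=24-28: P2@Q1 runs 4, rem=0, completes. Q0=[] Q1=[P3,P4,P1] Q2=[]
t=28-31: P3@Q1 runs 3, rem=9, I/O yield, promote→Q0. Q0=[P3] Q1=[P4,P1] Q2=[]
t=31-33: P3@Q0 runs 2, rem=7, quantum used, demote→Q1. Q0=[] Q1=[P4,P1,P3] Q2=[]
t=33-37: P4@Q1 runs 4, rem=3, quantum used, demote→Q2. Q0=[] Q1=[P1,P3] Q2=[P4]
t=37-40: P1@Q1 runs 3, rem=2, I/O yield, promote→Q0. Q0=[P1] Q1=[P3] Q2=[P4]
t=40-42: P1@Q0 runs 2, rem=0, completes. Q0=[] Q1=[P3] Q2=[P4]
t=42-45: P3@Q1 runs 3, rem=4, I/O yield, promote→Q0. Q0=[P3] Q1=[] Q2=[P4]
t=45-47: P3@Q0 runs 2, rem=2, quantum used, demote→Q1. Q0=[] Q1=[P3] Q2=[P4]
t=47-49: P3@Q1 runs 2, rem=0, completes. Q0=[] Q1=[] Q2=[P4]
t=49-52: P4@Q2 runs 3, rem=0, completes. Q0=[] Q1=[] Q2=[]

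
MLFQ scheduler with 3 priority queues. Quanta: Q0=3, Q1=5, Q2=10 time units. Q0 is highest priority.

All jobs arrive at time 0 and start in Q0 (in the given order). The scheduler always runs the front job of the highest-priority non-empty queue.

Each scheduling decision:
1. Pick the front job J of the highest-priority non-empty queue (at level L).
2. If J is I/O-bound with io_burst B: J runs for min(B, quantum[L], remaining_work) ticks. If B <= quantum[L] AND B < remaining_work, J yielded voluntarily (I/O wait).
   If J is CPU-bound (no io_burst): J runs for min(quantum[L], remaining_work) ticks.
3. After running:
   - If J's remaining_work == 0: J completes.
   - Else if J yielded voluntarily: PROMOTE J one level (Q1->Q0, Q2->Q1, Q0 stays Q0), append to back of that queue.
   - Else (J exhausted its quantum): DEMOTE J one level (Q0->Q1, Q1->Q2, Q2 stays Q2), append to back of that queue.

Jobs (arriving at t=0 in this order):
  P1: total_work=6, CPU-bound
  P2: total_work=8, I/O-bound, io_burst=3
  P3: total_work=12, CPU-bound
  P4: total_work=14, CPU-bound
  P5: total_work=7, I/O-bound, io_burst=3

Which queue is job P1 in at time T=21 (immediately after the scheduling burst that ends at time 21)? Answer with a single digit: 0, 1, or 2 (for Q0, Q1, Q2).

Answer: 1

Derivation:
t=0-3: P1@Q0 runs 3, rem=3, quantum used, demote→Q1. Q0=[P2,P3,P4,P5] Q1=[P1] Q2=[]
t=3-6: P2@Q0 runs 3, rem=5, I/O yield, promote→Q0. Q0=[P3,P4,P5,P2] Q1=[P1] Q2=[]
t=6-9: P3@Q0 runs 3, rem=9, quantum used, demote→Q1. Q0=[P4,P5,P2] Q1=[P1,P3] Q2=[]
t=9-12: P4@Q0 runs 3, rem=11, quantum used, demote→Q1. Q0=[P5,P2] Q1=[P1,P3,P4] Q2=[]
t=12-15: P5@Q0 runs 3, rem=4, I/O yield, promote→Q0. Q0=[P2,P5] Q1=[P1,P3,P4] Q2=[]
t=15-18: P2@Q0 runs 3, rem=2, I/O yield, promote→Q0. Q0=[P5,P2] Q1=[P1,P3,P4] Q2=[]
t=18-21: P5@Q0 runs 3, rem=1, I/O yield, promote→Q0. Q0=[P2,P5] Q1=[P1,P3,P4] Q2=[]
t=21-23: P2@Q0 runs 2, rem=0, completes. Q0=[P5] Q1=[P1,P3,P4] Q2=[]
t=23-24: P5@Q0 runs 1, rem=0, completes. Q0=[] Q1=[P1,P3,P4] Q2=[]
t=24-27: P1@Q1 runs 3, rem=0, completes. Q0=[] Q1=[P3,P4] Q2=[]
t=27-32: P3@Q1 runs 5, rem=4, quantum used, demote→Q2. Q0=[] Q1=[P4] Q2=[P3]
t=32-37: P4@Q1 runs 5, rem=6, quantum used, demote→Q2. Q0=[] Q1=[] Q2=[P3,P4]
t=37-41: P3@Q2 runs 4, rem=0, completes. Q0=[] Q1=[] Q2=[P4]
t=41-47: P4@Q2 runs 6, rem=0, completes. Q0=[] Q1=[] Q2=[]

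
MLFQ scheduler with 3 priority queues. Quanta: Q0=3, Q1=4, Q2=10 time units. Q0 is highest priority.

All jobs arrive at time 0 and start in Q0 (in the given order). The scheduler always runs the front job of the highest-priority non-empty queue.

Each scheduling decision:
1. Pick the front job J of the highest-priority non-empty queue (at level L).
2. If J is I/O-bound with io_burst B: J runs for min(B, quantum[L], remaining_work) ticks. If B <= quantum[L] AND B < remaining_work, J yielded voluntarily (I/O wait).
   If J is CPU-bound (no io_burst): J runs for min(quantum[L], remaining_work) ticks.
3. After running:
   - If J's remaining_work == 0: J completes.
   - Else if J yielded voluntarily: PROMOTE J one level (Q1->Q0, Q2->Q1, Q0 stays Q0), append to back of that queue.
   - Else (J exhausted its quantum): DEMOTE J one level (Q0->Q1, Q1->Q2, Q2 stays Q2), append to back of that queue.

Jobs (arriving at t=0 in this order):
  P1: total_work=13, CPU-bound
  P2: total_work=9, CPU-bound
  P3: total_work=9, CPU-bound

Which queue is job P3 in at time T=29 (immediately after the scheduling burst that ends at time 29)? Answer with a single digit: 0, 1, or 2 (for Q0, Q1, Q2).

t=0-3: P1@Q0 runs 3, rem=10, quantum used, demote→Q1. Q0=[P2,P3] Q1=[P1] Q2=[]
t=3-6: P2@Q0 runs 3, rem=6, quantum used, demote→Q1. Q0=[P3] Q1=[P1,P2] Q2=[]
t=6-9: P3@Q0 runs 3, rem=6, quantum used, demote→Q1. Q0=[] Q1=[P1,P2,P3] Q2=[]
t=9-13: P1@Q1 runs 4, rem=6, quantum used, demote→Q2. Q0=[] Q1=[P2,P3] Q2=[P1]
t=13-17: P2@Q1 runs 4, rem=2, quantum used, demote→Q2. Q0=[] Q1=[P3] Q2=[P1,P2]
t=17-21: P3@Q1 runs 4, rem=2, quantum used, demote→Q2. Q0=[] Q1=[] Q2=[P1,P2,P3]
t=21-27: P1@Q2 runs 6, rem=0, completes. Q0=[] Q1=[] Q2=[P2,P3]
t=27-29: P2@Q2 runs 2, rem=0, completes. Q0=[] Q1=[] Q2=[P3]
t=29-31: P3@Q2 runs 2, rem=0, completes. Q0=[] Q1=[] Q2=[]

Answer: 2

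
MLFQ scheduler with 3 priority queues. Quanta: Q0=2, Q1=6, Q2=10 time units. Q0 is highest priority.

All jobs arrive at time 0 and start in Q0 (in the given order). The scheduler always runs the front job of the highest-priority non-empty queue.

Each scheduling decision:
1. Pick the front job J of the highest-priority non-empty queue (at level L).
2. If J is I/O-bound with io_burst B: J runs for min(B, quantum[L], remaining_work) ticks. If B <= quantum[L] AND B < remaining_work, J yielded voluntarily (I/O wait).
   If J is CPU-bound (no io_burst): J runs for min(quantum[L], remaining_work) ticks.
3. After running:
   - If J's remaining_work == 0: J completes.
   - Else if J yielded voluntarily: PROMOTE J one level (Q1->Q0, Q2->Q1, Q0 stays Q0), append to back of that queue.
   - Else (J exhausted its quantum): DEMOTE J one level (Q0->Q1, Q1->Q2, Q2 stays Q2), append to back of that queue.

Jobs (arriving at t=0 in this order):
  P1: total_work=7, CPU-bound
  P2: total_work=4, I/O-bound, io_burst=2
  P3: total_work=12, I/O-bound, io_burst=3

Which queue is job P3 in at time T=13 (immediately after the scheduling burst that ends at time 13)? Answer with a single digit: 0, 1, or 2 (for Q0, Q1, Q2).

t=0-2: P1@Q0 runs 2, rem=5, quantum used, demote→Q1. Q0=[P2,P3] Q1=[P1] Q2=[]
t=2-4: P2@Q0 runs 2, rem=2, I/O yield, promote→Q0. Q0=[P3,P2] Q1=[P1] Q2=[]
t=4-6: P3@Q0 runs 2, rem=10, quantum used, demote→Q1. Q0=[P2] Q1=[P1,P3] Q2=[]
t=6-8: P2@Q0 runs 2, rem=0, completes. Q0=[] Q1=[P1,P3] Q2=[]
t=8-13: P1@Q1 runs 5, rem=0, completes. Q0=[] Q1=[P3] Q2=[]
t=13-16: P3@Q1 runs 3, rem=7, I/O yield, promote→Q0. Q0=[P3] Q1=[] Q2=[]
t=16-18: P3@Q0 runs 2, rem=5, quantum used, demote→Q1. Q0=[] Q1=[P3] Q2=[]
t=18-21: P3@Q1 runs 3, rem=2, I/O yield, promote→Q0. Q0=[P3] Q1=[] Q2=[]
t=21-23: P3@Q0 runs 2, rem=0, completes. Q0=[] Q1=[] Q2=[]

Answer: 1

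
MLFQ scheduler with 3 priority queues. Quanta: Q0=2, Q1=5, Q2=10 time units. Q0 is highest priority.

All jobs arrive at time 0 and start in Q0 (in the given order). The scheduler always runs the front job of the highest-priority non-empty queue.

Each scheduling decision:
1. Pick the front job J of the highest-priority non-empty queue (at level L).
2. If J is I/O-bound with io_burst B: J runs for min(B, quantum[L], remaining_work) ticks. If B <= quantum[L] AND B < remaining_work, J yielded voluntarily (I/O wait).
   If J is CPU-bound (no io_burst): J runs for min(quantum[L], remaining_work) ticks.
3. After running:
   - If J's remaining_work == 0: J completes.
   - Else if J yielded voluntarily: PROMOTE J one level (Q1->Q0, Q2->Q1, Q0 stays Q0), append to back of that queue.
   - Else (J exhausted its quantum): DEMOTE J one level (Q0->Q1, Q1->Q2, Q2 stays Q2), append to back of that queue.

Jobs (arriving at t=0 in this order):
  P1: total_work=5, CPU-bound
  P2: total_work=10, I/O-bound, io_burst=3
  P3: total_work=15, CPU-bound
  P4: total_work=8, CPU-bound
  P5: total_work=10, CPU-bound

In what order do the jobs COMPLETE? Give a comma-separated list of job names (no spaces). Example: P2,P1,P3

Answer: P1,P2,P3,P4,P5

Derivation:
t=0-2: P1@Q0 runs 2, rem=3, quantum used, demote→Q1. Q0=[P2,P3,P4,P5] Q1=[P1] Q2=[]
t=2-4: P2@Q0 runs 2, rem=8, quantum used, demote→Q1. Q0=[P3,P4,P5] Q1=[P1,P2] Q2=[]
t=4-6: P3@Q0 runs 2, rem=13, quantum used, demote→Q1. Q0=[P4,P5] Q1=[P1,P2,P3] Q2=[]
t=6-8: P4@Q0 runs 2, rem=6, quantum used, demote→Q1. Q0=[P5] Q1=[P1,P2,P3,P4] Q2=[]
t=8-10: P5@Q0 runs 2, rem=8, quantum used, demote→Q1. Q0=[] Q1=[P1,P2,P3,P4,P5] Q2=[]
t=10-13: P1@Q1 runs 3, rem=0, completes. Q0=[] Q1=[P2,P3,P4,P5] Q2=[]
t=13-16: P2@Q1 runs 3, rem=5, I/O yield, promote→Q0. Q0=[P2] Q1=[P3,P4,P5] Q2=[]
t=16-18: P2@Q0 runs 2, rem=3, quantum used, demote→Q1. Q0=[] Q1=[P3,P4,P5,P2] Q2=[]
t=18-23: P3@Q1 runs 5, rem=8, quantum used, demote→Q2. Q0=[] Q1=[P4,P5,P2] Q2=[P3]
t=23-28: P4@Q1 runs 5, rem=1, quantum used, demote→Q2. Q0=[] Q1=[P5,P2] Q2=[P3,P4]
t=28-33: P5@Q1 runs 5, rem=3, quantum used, demote→Q2. Q0=[] Q1=[P2] Q2=[P3,P4,P5]
t=33-36: P2@Q1 runs 3, rem=0, completes. Q0=[] Q1=[] Q2=[P3,P4,P5]
t=36-44: P3@Q2 runs 8, rem=0, completes. Q0=[] Q1=[] Q2=[P4,P5]
t=44-45: P4@Q2 runs 1, rem=0, completes. Q0=[] Q1=[] Q2=[P5]
t=45-48: P5@Q2 runs 3, rem=0, completes. Q0=[] Q1=[] Q2=[]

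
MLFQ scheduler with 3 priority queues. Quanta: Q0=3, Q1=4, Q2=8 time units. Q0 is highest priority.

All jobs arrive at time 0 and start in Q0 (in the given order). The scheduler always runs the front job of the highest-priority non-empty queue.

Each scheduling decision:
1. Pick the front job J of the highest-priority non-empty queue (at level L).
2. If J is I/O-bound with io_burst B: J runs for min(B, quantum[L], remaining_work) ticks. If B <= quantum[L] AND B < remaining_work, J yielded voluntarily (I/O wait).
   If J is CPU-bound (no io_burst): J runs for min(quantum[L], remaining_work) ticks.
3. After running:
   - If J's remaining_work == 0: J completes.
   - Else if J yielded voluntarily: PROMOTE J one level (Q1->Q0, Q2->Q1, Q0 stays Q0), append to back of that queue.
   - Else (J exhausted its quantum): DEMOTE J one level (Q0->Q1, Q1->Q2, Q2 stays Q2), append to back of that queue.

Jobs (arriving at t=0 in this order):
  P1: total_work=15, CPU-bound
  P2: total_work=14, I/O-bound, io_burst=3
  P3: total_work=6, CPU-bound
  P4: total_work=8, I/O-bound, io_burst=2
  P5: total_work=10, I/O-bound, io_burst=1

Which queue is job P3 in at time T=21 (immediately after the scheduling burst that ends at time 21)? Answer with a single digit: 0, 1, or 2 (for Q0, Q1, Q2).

t=0-3: P1@Q0 runs 3, rem=12, quantum used, demote→Q1. Q0=[P2,P3,P4,P5] Q1=[P1] Q2=[]
t=3-6: P2@Q0 runs 3, rem=11, I/O yield, promote→Q0. Q0=[P3,P4,P5,P2] Q1=[P1] Q2=[]
t=6-9: P3@Q0 runs 3, rem=3, quantum used, demote→Q1. Q0=[P4,P5,P2] Q1=[P1,P3] Q2=[]
t=9-11: P4@Q0 runs 2, rem=6, I/O yield, promote→Q0. Q0=[P5,P2,P4] Q1=[P1,P3] Q2=[]
t=11-12: P5@Q0 runs 1, rem=9, I/O yield, promote→Q0. Q0=[P2,P4,P5] Q1=[P1,P3] Q2=[]
t=12-15: P2@Q0 runs 3, rem=8, I/O yield, promote→Q0. Q0=[P4,P5,P2] Q1=[P1,P3] Q2=[]
t=15-17: P4@Q0 runs 2, rem=4, I/O yield, promote→Q0. Q0=[P5,P2,P4] Q1=[P1,P3] Q2=[]
t=17-18: P5@Q0 runs 1, rem=8, I/O yield, promote→Q0. Q0=[P2,P4,P5] Q1=[P1,P3] Q2=[]
t=18-21: P2@Q0 runs 3, rem=5, I/O yield, promote→Q0. Q0=[P4,P5,P2] Q1=[P1,P3] Q2=[]
t=21-23: P4@Q0 runs 2, rem=2, I/O yield, promote→Q0. Q0=[P5,P2,P4] Q1=[P1,P3] Q2=[]
t=23-24: P5@Q0 runs 1, rem=7, I/O yield, promote→Q0. Q0=[P2,P4,P5] Q1=[P1,P3] Q2=[]
t=24-27: P2@Q0 runs 3, rem=2, I/O yield, promote→Q0. Q0=[P4,P5,P2] Q1=[P1,P3] Q2=[]
t=27-29: P4@Q0 runs 2, rem=0, completes. Q0=[P5,P2] Q1=[P1,P3] Q2=[]
t=29-30: P5@Q0 runs 1, rem=6, I/O yield, promote→Q0. Q0=[P2,P5] Q1=[P1,P3] Q2=[]
t=30-32: P2@Q0 runs 2, rem=0, completes. Q0=[P5] Q1=[P1,P3] Q2=[]
t=32-33: P5@Q0 runs 1, rem=5, I/O yield, promote→Q0. Q0=[P5] Q1=[P1,P3] Q2=[]
t=33-34: P5@Q0 runs 1, rem=4, I/O yield, promote→Q0. Q0=[P5] Q1=[P1,P3] Q2=[]
t=34-35: P5@Q0 runs 1, rem=3, I/O yield, promote→Q0. Q0=[P5] Q1=[P1,P3] Q2=[]
t=35-36: P5@Q0 runs 1, rem=2, I/O yield, promote→Q0. Q0=[P5] Q1=[P1,P3] Q2=[]
t=36-37: P5@Q0 runs 1, rem=1, I/O yield, promote→Q0. Q0=[P5] Q1=[P1,P3] Q2=[]
t=37-38: P5@Q0 runs 1, rem=0, completes. Q0=[] Q1=[P1,P3] Q2=[]
t=38-42: P1@Q1 runs 4, rem=8, quantum used, demote→Q2. Q0=[] Q1=[P3] Q2=[P1]
t=42-45: P3@Q1 runs 3, rem=0, completes. Q0=[] Q1=[] Q2=[P1]
t=45-53: P1@Q2 runs 8, rem=0, completes. Q0=[] Q1=[] Q2=[]

Answer: 1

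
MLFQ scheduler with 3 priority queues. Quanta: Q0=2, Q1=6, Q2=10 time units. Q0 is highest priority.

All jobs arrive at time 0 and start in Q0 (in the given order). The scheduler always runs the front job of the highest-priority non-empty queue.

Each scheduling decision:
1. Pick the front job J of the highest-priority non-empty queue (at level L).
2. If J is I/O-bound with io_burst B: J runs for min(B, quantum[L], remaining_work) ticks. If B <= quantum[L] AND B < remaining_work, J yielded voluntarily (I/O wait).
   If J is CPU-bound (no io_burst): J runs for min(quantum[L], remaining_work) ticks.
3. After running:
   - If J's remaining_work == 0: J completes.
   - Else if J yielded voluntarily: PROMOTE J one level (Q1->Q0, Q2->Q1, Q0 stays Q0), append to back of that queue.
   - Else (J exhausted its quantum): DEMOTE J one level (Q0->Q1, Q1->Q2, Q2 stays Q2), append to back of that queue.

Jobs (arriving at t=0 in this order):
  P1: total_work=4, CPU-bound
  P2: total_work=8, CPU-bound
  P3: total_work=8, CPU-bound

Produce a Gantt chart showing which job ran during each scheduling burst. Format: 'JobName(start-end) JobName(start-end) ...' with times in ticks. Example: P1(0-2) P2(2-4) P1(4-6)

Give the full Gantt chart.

Answer: P1(0-2) P2(2-4) P3(4-6) P1(6-8) P2(8-14) P3(14-20)

Derivation:
t=0-2: P1@Q0 runs 2, rem=2, quantum used, demote→Q1. Q0=[P2,P3] Q1=[P1] Q2=[]
t=2-4: P2@Q0 runs 2, rem=6, quantum used, demote→Q1. Q0=[P3] Q1=[P1,P2] Q2=[]
t=4-6: P3@Q0 runs 2, rem=6, quantum used, demote→Q1. Q0=[] Q1=[P1,P2,P3] Q2=[]
t=6-8: P1@Q1 runs 2, rem=0, completes. Q0=[] Q1=[P2,P3] Q2=[]
t=8-14: P2@Q1 runs 6, rem=0, completes. Q0=[] Q1=[P3] Q2=[]
t=14-20: P3@Q1 runs 6, rem=0, completes. Q0=[] Q1=[] Q2=[]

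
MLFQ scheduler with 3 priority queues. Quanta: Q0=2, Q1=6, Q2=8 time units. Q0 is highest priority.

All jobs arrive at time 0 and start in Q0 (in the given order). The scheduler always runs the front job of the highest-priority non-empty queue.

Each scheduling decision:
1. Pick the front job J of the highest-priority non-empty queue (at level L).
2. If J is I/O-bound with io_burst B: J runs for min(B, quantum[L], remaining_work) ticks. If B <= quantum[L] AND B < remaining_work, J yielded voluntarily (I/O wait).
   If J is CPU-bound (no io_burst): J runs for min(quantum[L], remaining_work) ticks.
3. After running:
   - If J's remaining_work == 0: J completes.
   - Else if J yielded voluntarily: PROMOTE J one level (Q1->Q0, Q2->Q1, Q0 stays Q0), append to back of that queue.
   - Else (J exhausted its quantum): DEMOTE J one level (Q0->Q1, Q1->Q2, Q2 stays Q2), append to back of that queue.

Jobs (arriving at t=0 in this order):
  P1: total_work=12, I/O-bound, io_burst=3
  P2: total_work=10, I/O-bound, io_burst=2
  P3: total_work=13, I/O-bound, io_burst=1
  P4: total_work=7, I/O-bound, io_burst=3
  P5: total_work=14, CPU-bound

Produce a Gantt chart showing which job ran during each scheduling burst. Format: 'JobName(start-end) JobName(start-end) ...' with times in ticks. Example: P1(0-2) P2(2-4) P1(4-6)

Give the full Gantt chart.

Answer: P1(0-2) P2(2-4) P3(4-5) P4(5-7) P5(7-9) P2(9-11) P3(11-12) P2(12-14) P3(14-15) P2(15-17) P3(17-18) P2(18-20) P3(20-21) P3(21-22) P3(22-23) P3(23-24) P3(24-25) P3(25-26) P3(26-27) P3(27-28) P3(28-29) P1(29-32) P1(32-34) P4(34-37) P4(37-39) P5(39-45) P1(45-48) P1(48-50) P5(50-56)

Derivation:
t=0-2: P1@Q0 runs 2, rem=10, quantum used, demote→Q1. Q0=[P2,P3,P4,P5] Q1=[P1] Q2=[]
t=2-4: P2@Q0 runs 2, rem=8, I/O yield, promote→Q0. Q0=[P3,P4,P5,P2] Q1=[P1] Q2=[]
t=4-5: P3@Q0 runs 1, rem=12, I/O yield, promote→Q0. Q0=[P4,P5,P2,P3] Q1=[P1] Q2=[]
t=5-7: P4@Q0 runs 2, rem=5, quantum used, demote→Q1. Q0=[P5,P2,P3] Q1=[P1,P4] Q2=[]
t=7-9: P5@Q0 runs 2, rem=12, quantum used, demote→Q1. Q0=[P2,P3] Q1=[P1,P4,P5] Q2=[]
t=9-11: P2@Q0 runs 2, rem=6, I/O yield, promote→Q0. Q0=[P3,P2] Q1=[P1,P4,P5] Q2=[]
t=11-12: P3@Q0 runs 1, rem=11, I/O yield, promote→Q0. Q0=[P2,P3] Q1=[P1,P4,P5] Q2=[]
t=12-14: P2@Q0 runs 2, rem=4, I/O yield, promote→Q0. Q0=[P3,P2] Q1=[P1,P4,P5] Q2=[]
t=14-15: P3@Q0 runs 1, rem=10, I/O yield, promote→Q0. Q0=[P2,P3] Q1=[P1,P4,P5] Q2=[]
t=15-17: P2@Q0 runs 2, rem=2, I/O yield, promote→Q0. Q0=[P3,P2] Q1=[P1,P4,P5] Q2=[]
t=17-18: P3@Q0 runs 1, rem=9, I/O yield, promote→Q0. Q0=[P2,P3] Q1=[P1,P4,P5] Q2=[]
t=18-20: P2@Q0 runs 2, rem=0, completes. Q0=[P3] Q1=[P1,P4,P5] Q2=[]
t=20-21: P3@Q0 runs 1, rem=8, I/O yield, promote→Q0. Q0=[P3] Q1=[P1,P4,P5] Q2=[]
t=21-22: P3@Q0 runs 1, rem=7, I/O yield, promote→Q0. Q0=[P3] Q1=[P1,P4,P5] Q2=[]
t=22-23: P3@Q0 runs 1, rem=6, I/O yield, promote→Q0. Q0=[P3] Q1=[P1,P4,P5] Q2=[]
t=23-24: P3@Q0 runs 1, rem=5, I/O yield, promote→Q0. Q0=[P3] Q1=[P1,P4,P5] Q2=[]
t=24-25: P3@Q0 runs 1, rem=4, I/O yield, promote→Q0. Q0=[P3] Q1=[P1,P4,P5] Q2=[]
t=25-26: P3@Q0 runs 1, rem=3, I/O yield, promote→Q0. Q0=[P3] Q1=[P1,P4,P5] Q2=[]
t=26-27: P3@Q0 runs 1, rem=2, I/O yield, promote→Q0. Q0=[P3] Q1=[P1,P4,P5] Q2=[]
t=27-28: P3@Q0 runs 1, rem=1, I/O yield, promote→Q0. Q0=[P3] Q1=[P1,P4,P5] Q2=[]
t=28-29: P3@Q0 runs 1, rem=0, completes. Q0=[] Q1=[P1,P4,P5] Q2=[]
t=29-32: P1@Q1 runs 3, rem=7, I/O yield, promote→Q0. Q0=[P1] Q1=[P4,P5] Q2=[]
t=32-34: P1@Q0 runs 2, rem=5, quantum used, demote→Q1. Q0=[] Q1=[P4,P5,P1] Q2=[]
t=34-37: P4@Q1 runs 3, rem=2, I/O yield, promote→Q0. Q0=[P4] Q1=[P5,P1] Q2=[]
t=37-39: P4@Q0 runs 2, rem=0, completes. Q0=[] Q1=[P5,P1] Q2=[]
t=39-45: P5@Q1 runs 6, rem=6, quantum used, demote→Q2. Q0=[] Q1=[P1] Q2=[P5]
t=45-48: P1@Q1 runs 3, rem=2, I/O yield, promote→Q0. Q0=[P1] Q1=[] Q2=[P5]
t=48-50: P1@Q0 runs 2, rem=0, completes. Q0=[] Q1=[] Q2=[P5]
t=50-56: P5@Q2 runs 6, rem=0, completes. Q0=[] Q1=[] Q2=[]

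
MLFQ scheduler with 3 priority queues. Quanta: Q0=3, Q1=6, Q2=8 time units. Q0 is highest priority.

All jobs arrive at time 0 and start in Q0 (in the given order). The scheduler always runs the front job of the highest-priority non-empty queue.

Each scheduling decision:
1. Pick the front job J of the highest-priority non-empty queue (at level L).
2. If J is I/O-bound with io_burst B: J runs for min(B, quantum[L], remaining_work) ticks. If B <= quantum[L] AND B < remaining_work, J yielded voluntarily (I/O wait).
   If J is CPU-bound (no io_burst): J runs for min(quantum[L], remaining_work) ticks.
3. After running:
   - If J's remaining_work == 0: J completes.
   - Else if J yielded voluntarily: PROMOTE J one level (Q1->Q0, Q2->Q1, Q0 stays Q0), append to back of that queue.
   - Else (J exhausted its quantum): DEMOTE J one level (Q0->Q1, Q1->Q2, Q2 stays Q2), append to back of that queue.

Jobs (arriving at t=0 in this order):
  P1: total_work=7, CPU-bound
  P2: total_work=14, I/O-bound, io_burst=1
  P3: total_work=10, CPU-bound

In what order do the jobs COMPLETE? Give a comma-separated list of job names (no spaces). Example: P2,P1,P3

Answer: P2,P1,P3

Derivation:
t=0-3: P1@Q0 runs 3, rem=4, quantum used, demote→Q1. Q0=[P2,P3] Q1=[P1] Q2=[]
t=3-4: P2@Q0 runs 1, rem=13, I/O yield, promote→Q0. Q0=[P3,P2] Q1=[P1] Q2=[]
t=4-7: P3@Q0 runs 3, rem=7, quantum used, demote→Q1. Q0=[P2] Q1=[P1,P3] Q2=[]
t=7-8: P2@Q0 runs 1, rem=12, I/O yield, promote→Q0. Q0=[P2] Q1=[P1,P3] Q2=[]
t=8-9: P2@Q0 runs 1, rem=11, I/O yield, promote→Q0. Q0=[P2] Q1=[P1,P3] Q2=[]
t=9-10: P2@Q0 runs 1, rem=10, I/O yield, promote→Q0. Q0=[P2] Q1=[P1,P3] Q2=[]
t=10-11: P2@Q0 runs 1, rem=9, I/O yield, promote→Q0. Q0=[P2] Q1=[P1,P3] Q2=[]
t=11-12: P2@Q0 runs 1, rem=8, I/O yield, promote→Q0. Q0=[P2] Q1=[P1,P3] Q2=[]
t=12-13: P2@Q0 runs 1, rem=7, I/O yield, promote→Q0. Q0=[P2] Q1=[P1,P3] Q2=[]
t=13-14: P2@Q0 runs 1, rem=6, I/O yield, promote→Q0. Q0=[P2] Q1=[P1,P3] Q2=[]
t=14-15: P2@Q0 runs 1, rem=5, I/O yield, promote→Q0. Q0=[P2] Q1=[P1,P3] Q2=[]
t=15-16: P2@Q0 runs 1, rem=4, I/O yield, promote→Q0. Q0=[P2] Q1=[P1,P3] Q2=[]
t=16-17: P2@Q0 runs 1, rem=3, I/O yield, promote→Q0. Q0=[P2] Q1=[P1,P3] Q2=[]
t=17-18: P2@Q0 runs 1, rem=2, I/O yield, promote→Q0. Q0=[P2] Q1=[P1,P3] Q2=[]
t=18-19: P2@Q0 runs 1, rem=1, I/O yield, promote→Q0. Q0=[P2] Q1=[P1,P3] Q2=[]
t=19-20: P2@Q0 runs 1, rem=0, completes. Q0=[] Q1=[P1,P3] Q2=[]
t=20-24: P1@Q1 runs 4, rem=0, completes. Q0=[] Q1=[P3] Q2=[]
t=24-30: P3@Q1 runs 6, rem=1, quantum used, demote→Q2. Q0=[] Q1=[] Q2=[P3]
t=30-31: P3@Q2 runs 1, rem=0, completes. Q0=[] Q1=[] Q2=[]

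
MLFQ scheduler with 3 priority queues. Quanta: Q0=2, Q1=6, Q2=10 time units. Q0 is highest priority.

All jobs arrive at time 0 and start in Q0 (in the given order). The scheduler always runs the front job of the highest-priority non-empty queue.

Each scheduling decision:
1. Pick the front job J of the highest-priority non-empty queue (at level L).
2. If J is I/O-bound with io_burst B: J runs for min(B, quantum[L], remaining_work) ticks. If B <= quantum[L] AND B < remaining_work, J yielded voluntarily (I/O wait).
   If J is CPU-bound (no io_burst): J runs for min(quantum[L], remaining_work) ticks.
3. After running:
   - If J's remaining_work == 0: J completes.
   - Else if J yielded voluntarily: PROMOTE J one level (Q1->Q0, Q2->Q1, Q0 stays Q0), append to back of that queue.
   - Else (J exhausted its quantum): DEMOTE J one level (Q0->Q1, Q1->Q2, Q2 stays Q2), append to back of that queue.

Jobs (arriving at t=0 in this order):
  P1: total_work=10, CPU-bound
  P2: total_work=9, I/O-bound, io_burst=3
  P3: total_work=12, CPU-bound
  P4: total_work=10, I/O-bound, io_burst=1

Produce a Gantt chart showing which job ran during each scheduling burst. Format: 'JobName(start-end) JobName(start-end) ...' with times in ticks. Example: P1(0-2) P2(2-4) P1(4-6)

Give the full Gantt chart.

t=0-2: P1@Q0 runs 2, rem=8, quantum used, demote→Q1. Q0=[P2,P3,P4] Q1=[P1] Q2=[]
t=2-4: P2@Q0 runs 2, rem=7, quantum used, demote→Q1. Q0=[P3,P4] Q1=[P1,P2] Q2=[]
t=4-6: P3@Q0 runs 2, rem=10, quantum used, demote→Q1. Q0=[P4] Q1=[P1,P2,P3] Q2=[]
t=6-7: P4@Q0 runs 1, rem=9, I/O yield, promote→Q0. Q0=[P4] Q1=[P1,P2,P3] Q2=[]
t=7-8: P4@Q0 runs 1, rem=8, I/O yield, promote→Q0. Q0=[P4] Q1=[P1,P2,P3] Q2=[]
t=8-9: P4@Q0 runs 1, rem=7, I/O yield, promote→Q0. Q0=[P4] Q1=[P1,P2,P3] Q2=[]
t=9-10: P4@Q0 runs 1, rem=6, I/O yield, promote→Q0. Q0=[P4] Q1=[P1,P2,P3] Q2=[]
t=10-11: P4@Q0 runs 1, rem=5, I/O yield, promote→Q0. Q0=[P4] Q1=[P1,P2,P3] Q2=[]
t=11-12: P4@Q0 runs 1, rem=4, I/O yield, promote→Q0. Q0=[P4] Q1=[P1,P2,P3] Q2=[]
t=12-13: P4@Q0 runs 1, rem=3, I/O yield, promote→Q0. Q0=[P4] Q1=[P1,P2,P3] Q2=[]
t=13-14: P4@Q0 runs 1, rem=2, I/O yield, promote→Q0. Q0=[P4] Q1=[P1,P2,P3] Q2=[]
t=14-15: P4@Q0 runs 1, rem=1, I/O yield, promote→Q0. Q0=[P4] Q1=[P1,P2,P3] Q2=[]
t=15-16: P4@Q0 runs 1, rem=0, completes. Q0=[] Q1=[P1,P2,P3] Q2=[]
t=16-22: P1@Q1 runs 6, rem=2, quantum used, demote→Q2. Q0=[] Q1=[P2,P3] Q2=[P1]
t=22-25: P2@Q1 runs 3, rem=4, I/O yield, promote→Q0. Q0=[P2] Q1=[P3] Q2=[P1]
t=25-27: P2@Q0 runs 2, rem=2, quantum used, demote→Q1. Q0=[] Q1=[P3,P2] Q2=[P1]
t=27-33: P3@Q1 runs 6, rem=4, quantum used, demote→Q2. Q0=[] Q1=[P2] Q2=[P1,P3]
t=33-35: P2@Q1 runs 2, rem=0, completes. Q0=[] Q1=[] Q2=[P1,P3]
t=35-37: P1@Q2 runs 2, rem=0, completes. Q0=[] Q1=[] Q2=[P3]
t=37-41: P3@Q2 runs 4, rem=0, completes. Q0=[] Q1=[] Q2=[]

Answer: P1(0-2) P2(2-4) P3(4-6) P4(6-7) P4(7-8) P4(8-9) P4(9-10) P4(10-11) P4(11-12) P4(12-13) P4(13-14) P4(14-15) P4(15-16) P1(16-22) P2(22-25) P2(25-27) P3(27-33) P2(33-35) P1(35-37) P3(37-41)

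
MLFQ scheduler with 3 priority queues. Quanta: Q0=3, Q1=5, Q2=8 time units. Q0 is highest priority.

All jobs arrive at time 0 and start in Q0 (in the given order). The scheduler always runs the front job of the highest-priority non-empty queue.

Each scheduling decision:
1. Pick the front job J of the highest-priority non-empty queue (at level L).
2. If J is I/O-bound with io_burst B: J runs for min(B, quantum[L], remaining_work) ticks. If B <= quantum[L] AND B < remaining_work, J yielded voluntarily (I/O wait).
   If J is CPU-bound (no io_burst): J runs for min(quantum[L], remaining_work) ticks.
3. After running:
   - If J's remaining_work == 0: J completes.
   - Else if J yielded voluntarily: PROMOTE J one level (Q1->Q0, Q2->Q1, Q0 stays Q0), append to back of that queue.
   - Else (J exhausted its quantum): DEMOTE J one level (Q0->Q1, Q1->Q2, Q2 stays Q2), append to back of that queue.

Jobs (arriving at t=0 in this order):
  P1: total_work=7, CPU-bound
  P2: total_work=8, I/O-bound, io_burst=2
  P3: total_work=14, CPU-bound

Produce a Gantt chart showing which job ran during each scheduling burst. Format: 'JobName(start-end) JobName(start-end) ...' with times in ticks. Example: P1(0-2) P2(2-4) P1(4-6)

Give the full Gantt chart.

Answer: P1(0-3) P2(3-5) P3(5-8) P2(8-10) P2(10-12) P2(12-14) P1(14-18) P3(18-23) P3(23-29)

Derivation:
t=0-3: P1@Q0 runs 3, rem=4, quantum used, demote→Q1. Q0=[P2,P3] Q1=[P1] Q2=[]
t=3-5: P2@Q0 runs 2, rem=6, I/O yield, promote→Q0. Q0=[P3,P2] Q1=[P1] Q2=[]
t=5-8: P3@Q0 runs 3, rem=11, quantum used, demote→Q1. Q0=[P2] Q1=[P1,P3] Q2=[]
t=8-10: P2@Q0 runs 2, rem=4, I/O yield, promote→Q0. Q0=[P2] Q1=[P1,P3] Q2=[]
t=10-12: P2@Q0 runs 2, rem=2, I/O yield, promote→Q0. Q0=[P2] Q1=[P1,P3] Q2=[]
t=12-14: P2@Q0 runs 2, rem=0, completes. Q0=[] Q1=[P1,P3] Q2=[]
t=14-18: P1@Q1 runs 4, rem=0, completes. Q0=[] Q1=[P3] Q2=[]
t=18-23: P3@Q1 runs 5, rem=6, quantum used, demote→Q2. Q0=[] Q1=[] Q2=[P3]
t=23-29: P3@Q2 runs 6, rem=0, completes. Q0=[] Q1=[] Q2=[]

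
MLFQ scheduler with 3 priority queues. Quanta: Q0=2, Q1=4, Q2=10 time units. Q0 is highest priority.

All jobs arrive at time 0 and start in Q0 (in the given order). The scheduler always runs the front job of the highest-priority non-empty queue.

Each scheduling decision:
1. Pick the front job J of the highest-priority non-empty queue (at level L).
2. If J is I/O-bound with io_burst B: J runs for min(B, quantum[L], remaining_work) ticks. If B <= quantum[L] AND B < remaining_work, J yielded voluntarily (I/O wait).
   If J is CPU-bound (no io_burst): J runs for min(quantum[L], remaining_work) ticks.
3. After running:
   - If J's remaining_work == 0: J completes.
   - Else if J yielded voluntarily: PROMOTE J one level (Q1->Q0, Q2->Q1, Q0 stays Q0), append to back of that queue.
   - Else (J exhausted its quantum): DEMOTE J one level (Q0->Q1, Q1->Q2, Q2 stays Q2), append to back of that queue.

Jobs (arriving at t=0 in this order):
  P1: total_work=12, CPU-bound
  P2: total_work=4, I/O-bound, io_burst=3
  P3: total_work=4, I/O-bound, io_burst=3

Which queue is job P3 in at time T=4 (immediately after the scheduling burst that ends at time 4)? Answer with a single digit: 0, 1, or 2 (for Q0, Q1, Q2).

Answer: 0

Derivation:
t=0-2: P1@Q0 runs 2, rem=10, quantum used, demote→Q1. Q0=[P2,P3] Q1=[P1] Q2=[]
t=2-4: P2@Q0 runs 2, rem=2, quantum used, demote→Q1. Q0=[P3] Q1=[P1,P2] Q2=[]
t=4-6: P3@Q0 runs 2, rem=2, quantum used, demote→Q1. Q0=[] Q1=[P1,P2,P3] Q2=[]
t=6-10: P1@Q1 runs 4, rem=6, quantum used, demote→Q2. Q0=[] Q1=[P2,P3] Q2=[P1]
t=10-12: P2@Q1 runs 2, rem=0, completes. Q0=[] Q1=[P3] Q2=[P1]
t=12-14: P3@Q1 runs 2, rem=0, completes. Q0=[] Q1=[] Q2=[P1]
t=14-20: P1@Q2 runs 6, rem=0, completes. Q0=[] Q1=[] Q2=[]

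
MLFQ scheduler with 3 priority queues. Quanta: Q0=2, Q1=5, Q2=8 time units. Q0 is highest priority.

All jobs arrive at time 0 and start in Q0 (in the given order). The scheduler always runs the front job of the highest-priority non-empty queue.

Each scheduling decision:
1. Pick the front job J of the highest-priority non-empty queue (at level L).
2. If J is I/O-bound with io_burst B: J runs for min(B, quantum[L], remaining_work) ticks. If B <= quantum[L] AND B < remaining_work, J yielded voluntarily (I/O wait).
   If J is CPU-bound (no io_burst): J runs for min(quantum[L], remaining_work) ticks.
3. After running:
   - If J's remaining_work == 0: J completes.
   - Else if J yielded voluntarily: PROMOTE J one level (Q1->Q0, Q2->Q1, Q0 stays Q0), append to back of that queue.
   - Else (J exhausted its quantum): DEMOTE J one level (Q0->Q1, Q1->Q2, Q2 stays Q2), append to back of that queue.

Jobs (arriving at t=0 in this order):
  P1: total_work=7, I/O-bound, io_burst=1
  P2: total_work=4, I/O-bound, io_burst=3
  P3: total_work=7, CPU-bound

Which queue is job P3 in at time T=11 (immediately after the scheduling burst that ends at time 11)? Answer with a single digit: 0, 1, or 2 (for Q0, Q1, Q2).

Answer: 1

Derivation:
t=0-1: P1@Q0 runs 1, rem=6, I/O yield, promote→Q0. Q0=[P2,P3,P1] Q1=[] Q2=[]
t=1-3: P2@Q0 runs 2, rem=2, quantum used, demote→Q1. Q0=[P3,P1] Q1=[P2] Q2=[]
t=3-5: P3@Q0 runs 2, rem=5, quantum used, demote→Q1. Q0=[P1] Q1=[P2,P3] Q2=[]
t=5-6: P1@Q0 runs 1, rem=5, I/O yield, promote→Q0. Q0=[P1] Q1=[P2,P3] Q2=[]
t=6-7: P1@Q0 runs 1, rem=4, I/O yield, promote→Q0. Q0=[P1] Q1=[P2,P3] Q2=[]
t=7-8: P1@Q0 runs 1, rem=3, I/O yield, promote→Q0. Q0=[P1] Q1=[P2,P3] Q2=[]
t=8-9: P1@Q0 runs 1, rem=2, I/O yield, promote→Q0. Q0=[P1] Q1=[P2,P3] Q2=[]
t=9-10: P1@Q0 runs 1, rem=1, I/O yield, promote→Q0. Q0=[P1] Q1=[P2,P3] Q2=[]
t=10-11: P1@Q0 runs 1, rem=0, completes. Q0=[] Q1=[P2,P3] Q2=[]
t=11-13: P2@Q1 runs 2, rem=0, completes. Q0=[] Q1=[P3] Q2=[]
t=13-18: P3@Q1 runs 5, rem=0, completes. Q0=[] Q1=[] Q2=[]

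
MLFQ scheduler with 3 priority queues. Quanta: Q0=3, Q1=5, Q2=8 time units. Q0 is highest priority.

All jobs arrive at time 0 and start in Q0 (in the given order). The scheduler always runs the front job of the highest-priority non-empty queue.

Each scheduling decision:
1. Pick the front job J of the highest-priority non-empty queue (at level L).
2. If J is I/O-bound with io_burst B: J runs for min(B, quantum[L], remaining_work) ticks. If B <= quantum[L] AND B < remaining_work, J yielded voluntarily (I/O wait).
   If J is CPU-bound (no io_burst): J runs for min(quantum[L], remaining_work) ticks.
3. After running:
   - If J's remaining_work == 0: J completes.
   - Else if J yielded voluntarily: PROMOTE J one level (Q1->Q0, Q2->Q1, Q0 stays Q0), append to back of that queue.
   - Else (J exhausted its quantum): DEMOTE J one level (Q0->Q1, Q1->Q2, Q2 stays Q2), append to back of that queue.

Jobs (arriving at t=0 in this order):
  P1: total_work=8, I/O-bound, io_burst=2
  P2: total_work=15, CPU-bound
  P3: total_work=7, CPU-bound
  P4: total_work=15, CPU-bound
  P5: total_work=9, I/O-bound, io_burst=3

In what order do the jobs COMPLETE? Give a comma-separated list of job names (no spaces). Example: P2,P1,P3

Answer: P5,P1,P3,P2,P4

Derivation:
t=0-2: P1@Q0 runs 2, rem=6, I/O yield, promote→Q0. Q0=[P2,P3,P4,P5,P1] Q1=[] Q2=[]
t=2-5: P2@Q0 runs 3, rem=12, quantum used, demote→Q1. Q0=[P3,P4,P5,P1] Q1=[P2] Q2=[]
t=5-8: P3@Q0 runs 3, rem=4, quantum used, demote→Q1. Q0=[P4,P5,P1] Q1=[P2,P3] Q2=[]
t=8-11: P4@Q0 runs 3, rem=12, quantum used, demote→Q1. Q0=[P5,P1] Q1=[P2,P3,P4] Q2=[]
t=11-14: P5@Q0 runs 3, rem=6, I/O yield, promote→Q0. Q0=[P1,P5] Q1=[P2,P3,P4] Q2=[]
t=14-16: P1@Q0 runs 2, rem=4, I/O yield, promote→Q0. Q0=[P5,P1] Q1=[P2,P3,P4] Q2=[]
t=16-19: P5@Q0 runs 3, rem=3, I/O yield, promote→Q0. Q0=[P1,P5] Q1=[P2,P3,P4] Q2=[]
t=19-21: P1@Q0 runs 2, rem=2, I/O yield, promote→Q0. Q0=[P5,P1] Q1=[P2,P3,P4] Q2=[]
t=21-24: P5@Q0 runs 3, rem=0, completes. Q0=[P1] Q1=[P2,P3,P4] Q2=[]
t=24-26: P1@Q0 runs 2, rem=0, completes. Q0=[] Q1=[P2,P3,P4] Q2=[]
t=26-31: P2@Q1 runs 5, rem=7, quantum used, demote→Q2. Q0=[] Q1=[P3,P4] Q2=[P2]
t=31-35: P3@Q1 runs 4, rem=0, completes. Q0=[] Q1=[P4] Q2=[P2]
t=35-40: P4@Q1 runs 5, rem=7, quantum used, demote→Q2. Q0=[] Q1=[] Q2=[P2,P4]
t=40-47: P2@Q2 runs 7, rem=0, completes. Q0=[] Q1=[] Q2=[P4]
t=47-54: P4@Q2 runs 7, rem=0, completes. Q0=[] Q1=[] Q2=[]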